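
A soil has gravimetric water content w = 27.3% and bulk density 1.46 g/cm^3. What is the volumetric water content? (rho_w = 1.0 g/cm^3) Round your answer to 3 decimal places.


Step 1: theta = (w / 100) * BD / rho_w
Step 2: theta = (27.3 / 100) * 1.46 / 1.0
Step 3: theta = 0.273 * 1.46
Step 4: theta = 0.399

0.399


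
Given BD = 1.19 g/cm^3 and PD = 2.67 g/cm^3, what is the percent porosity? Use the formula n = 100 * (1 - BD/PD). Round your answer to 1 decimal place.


Step 1: Formula: n = 100 * (1 - BD / PD)
Step 2: n = 100 * (1 - 1.19 / 2.67)
Step 3: n = 100 * (1 - 0.44569)
Step 4: n = 55.4%

55.4


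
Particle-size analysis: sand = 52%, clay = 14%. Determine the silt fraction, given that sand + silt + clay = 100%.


Step 1: sand + silt + clay = 100%
Step 2: silt = 100 - sand - clay
Step 3: silt = 100 - 52 - 14
Step 4: silt = 34%

34


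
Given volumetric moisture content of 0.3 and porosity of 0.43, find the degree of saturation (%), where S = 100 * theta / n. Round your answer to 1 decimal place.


Step 1: S = 100 * theta_v / n
Step 2: S = 100 * 0.3 / 0.43
Step 3: S = 69.8%

69.8


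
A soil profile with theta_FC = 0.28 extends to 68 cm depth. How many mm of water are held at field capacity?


Step 1: Water (mm) = theta_FC * depth (cm) * 10
Step 2: Water = 0.28 * 68 * 10
Step 3: Water = 190.4 mm

190.4


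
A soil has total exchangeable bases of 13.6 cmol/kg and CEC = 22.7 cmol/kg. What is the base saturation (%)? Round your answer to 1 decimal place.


Step 1: BS = 100 * (sum of bases) / CEC
Step 2: BS = 100 * 13.6 / 22.7
Step 3: BS = 59.9%

59.9


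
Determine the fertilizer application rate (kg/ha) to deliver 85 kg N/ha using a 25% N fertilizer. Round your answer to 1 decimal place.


Step 1: Fertilizer rate = target N / (N content / 100)
Step 2: Rate = 85 / (25 / 100)
Step 3: Rate = 85 / 0.25
Step 4: Rate = 340.0 kg/ha

340.0


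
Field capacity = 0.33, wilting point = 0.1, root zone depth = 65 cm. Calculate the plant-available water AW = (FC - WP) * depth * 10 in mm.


Step 1: Available water = (FC - WP) * depth * 10
Step 2: AW = (0.33 - 0.1) * 65 * 10
Step 3: AW = 0.23 * 65 * 10
Step 4: AW = 149.5 mm

149.5


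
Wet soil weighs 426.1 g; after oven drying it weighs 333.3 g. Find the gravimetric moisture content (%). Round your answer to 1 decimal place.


Step 1: Water mass = wet - dry = 426.1 - 333.3 = 92.8 g
Step 2: w = 100 * water mass / dry mass
Step 3: w = 100 * 92.8 / 333.3 = 27.8%

27.8


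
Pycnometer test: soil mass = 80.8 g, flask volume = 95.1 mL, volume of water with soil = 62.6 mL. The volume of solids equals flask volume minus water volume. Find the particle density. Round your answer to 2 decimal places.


Step 1: Volume of solids = flask volume - water volume with soil
Step 2: V_solids = 95.1 - 62.6 = 32.5 mL
Step 3: Particle density = mass / V_solids = 80.8 / 32.5 = 2.49 g/cm^3

2.49


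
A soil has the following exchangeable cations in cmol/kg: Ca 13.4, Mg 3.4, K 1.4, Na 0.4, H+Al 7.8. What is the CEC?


Step 1: CEC = Ca + Mg + K + Na + (H+Al)
Step 2: CEC = 13.4 + 3.4 + 1.4 + 0.4 + 7.8
Step 3: CEC = 26.4 cmol/kg

26.4


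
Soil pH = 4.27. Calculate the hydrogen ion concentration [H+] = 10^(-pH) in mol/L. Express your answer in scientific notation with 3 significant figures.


Step 1: [H+] = 10^(-pH)
Step 2: [H+] = 10^(-4.27)
Step 3: [H+] = 5.37e-05 mol/L

5.37e-05


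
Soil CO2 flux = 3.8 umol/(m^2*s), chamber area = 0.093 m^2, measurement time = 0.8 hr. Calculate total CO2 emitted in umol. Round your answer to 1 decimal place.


Step 1: Convert time to seconds: 0.8 hr * 3600 = 2880.0 s
Step 2: Total = flux * area * time_s
Step 3: Total = 3.8 * 0.093 * 2880.0
Step 4: Total = 1017.8 umol

1017.8


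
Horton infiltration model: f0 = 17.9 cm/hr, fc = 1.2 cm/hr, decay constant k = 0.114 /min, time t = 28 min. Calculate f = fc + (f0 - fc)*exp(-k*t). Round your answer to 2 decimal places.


Step 1: f = fc + (f0 - fc) * exp(-k * t)
Step 2: exp(-0.114 * 28) = 0.04109
Step 3: f = 1.2 + (17.9 - 1.2) * 0.04109
Step 4: f = 1.2 + 16.7 * 0.04109
Step 5: f = 1.89 cm/hr

1.89


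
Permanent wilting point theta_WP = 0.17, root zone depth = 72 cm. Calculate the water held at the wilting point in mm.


Step 1: Water (mm) = theta_WP * depth * 10
Step 2: Water = 0.17 * 72 * 10
Step 3: Water = 122.4 mm

122.4


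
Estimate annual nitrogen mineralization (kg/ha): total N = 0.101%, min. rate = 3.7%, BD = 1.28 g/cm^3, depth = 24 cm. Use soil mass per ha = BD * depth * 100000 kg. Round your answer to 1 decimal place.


Step 1: Soil mass per ha = BD * depth * 100000 = 1.28 * 24 * 100000 = 3072000 kg
Step 2: Total N pool = soil mass * N%/100 = 3072000 * 0.101/100 = 3102.72 kg/ha
Step 3: N mineralized = N pool * rate%/100 = 3102.72 * 3.7/100 = 114.8 kg/ha/yr

114.8


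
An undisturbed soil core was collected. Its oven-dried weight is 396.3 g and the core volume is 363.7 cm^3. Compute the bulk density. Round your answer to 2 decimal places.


Step 1: Identify the formula: BD = dry mass / volume
Step 2: Substitute values: BD = 396.3 / 363.7
Step 3: BD = 1.09 g/cm^3

1.09


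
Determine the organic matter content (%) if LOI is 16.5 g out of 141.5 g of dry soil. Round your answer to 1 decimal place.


Step 1: OM% = 100 * LOI / sample mass
Step 2: OM = 100 * 16.5 / 141.5
Step 3: OM = 11.7%

11.7


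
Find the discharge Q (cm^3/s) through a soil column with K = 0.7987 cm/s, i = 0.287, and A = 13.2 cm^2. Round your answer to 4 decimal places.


Step 1: Apply Darcy's law: Q = K * i * A
Step 2: Q = 0.7987 * 0.287 * 13.2
Step 3: Q = 3.0258 cm^3/s

3.0258


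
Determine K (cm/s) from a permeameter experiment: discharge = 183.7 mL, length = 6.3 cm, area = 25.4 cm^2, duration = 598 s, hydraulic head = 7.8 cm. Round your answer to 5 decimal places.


Step 1: K = Q * L / (A * t * h)
Step 2: Numerator = 183.7 * 6.3 = 1157.31
Step 3: Denominator = 25.4 * 598 * 7.8 = 118475.76
Step 4: K = 1157.31 / 118475.76 = 0.00977 cm/s

0.00977


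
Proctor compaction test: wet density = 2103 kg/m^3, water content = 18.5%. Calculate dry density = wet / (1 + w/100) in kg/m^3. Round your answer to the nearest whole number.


Step 1: Dry density = wet density / (1 + w/100)
Step 2: Dry density = 2103 / (1 + 18.5/100)
Step 3: Dry density = 2103 / 1.185
Step 4: Dry density = 1775 kg/m^3

1775


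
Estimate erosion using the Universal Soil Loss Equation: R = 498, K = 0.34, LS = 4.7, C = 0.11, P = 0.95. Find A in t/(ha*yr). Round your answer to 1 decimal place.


Step 1: A = R * K * LS * C * P
Step 2: R * K = 498 * 0.34 = 169.32
Step 3: (R*K) * LS = 169.32 * 4.7 = 795.804
Step 4: * C * P = 795.804 * 0.11 * 0.95 = 83.2
Step 5: A = 83.2 t/(ha*yr)

83.2


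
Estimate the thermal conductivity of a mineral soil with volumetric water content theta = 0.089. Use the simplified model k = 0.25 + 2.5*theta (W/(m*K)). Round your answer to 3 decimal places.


Step 1: k = 0.25 + 2.5 * theta
Step 2: k = 0.25 + 2.5 * 0.089
Step 3: k = 0.25 + 0.223
Step 4: k = 0.473 W/(m*K)

0.473


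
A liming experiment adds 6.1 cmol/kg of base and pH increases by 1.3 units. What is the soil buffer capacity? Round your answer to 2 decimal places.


Step 1: BC = change in base / change in pH
Step 2: BC = 6.1 / 1.3
Step 3: BC = 4.69 cmol/(kg*pH unit)

4.69


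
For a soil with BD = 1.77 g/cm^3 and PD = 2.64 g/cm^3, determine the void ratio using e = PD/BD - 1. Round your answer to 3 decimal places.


Step 1: e = PD / BD - 1
Step 2: e = 2.64 / 1.77 - 1
Step 3: e = 1.49153 - 1
Step 4: e = 0.492

0.492


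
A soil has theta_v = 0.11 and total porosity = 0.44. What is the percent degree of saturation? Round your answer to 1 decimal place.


Step 1: S = 100 * theta_v / n
Step 2: S = 100 * 0.11 / 0.44
Step 3: S = 25.0%

25.0


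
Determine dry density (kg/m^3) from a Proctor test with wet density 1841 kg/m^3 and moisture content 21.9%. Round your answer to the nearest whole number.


Step 1: Dry density = wet density / (1 + w/100)
Step 2: Dry density = 1841 / (1 + 21.9/100)
Step 3: Dry density = 1841 / 1.219
Step 4: Dry density = 1510 kg/m^3

1510


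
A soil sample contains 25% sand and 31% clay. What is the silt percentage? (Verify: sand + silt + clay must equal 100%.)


Step 1: sand + silt + clay = 100%
Step 2: silt = 100 - sand - clay
Step 3: silt = 100 - 25 - 31
Step 4: silt = 44%

44


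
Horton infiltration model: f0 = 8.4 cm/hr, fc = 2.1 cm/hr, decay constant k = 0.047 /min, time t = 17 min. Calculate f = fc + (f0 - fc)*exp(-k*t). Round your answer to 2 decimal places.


Step 1: f = fc + (f0 - fc) * exp(-k * t)
Step 2: exp(-0.047 * 17) = 0.449779
Step 3: f = 2.1 + (8.4 - 2.1) * 0.449779
Step 4: f = 2.1 + 6.3 * 0.449779
Step 5: f = 4.93 cm/hr

4.93


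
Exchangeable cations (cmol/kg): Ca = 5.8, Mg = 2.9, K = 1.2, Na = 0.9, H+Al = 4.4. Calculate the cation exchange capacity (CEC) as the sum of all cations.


Step 1: CEC = Ca + Mg + K + Na + (H+Al)
Step 2: CEC = 5.8 + 2.9 + 1.2 + 0.9 + 4.4
Step 3: CEC = 15.2 cmol/kg

15.2


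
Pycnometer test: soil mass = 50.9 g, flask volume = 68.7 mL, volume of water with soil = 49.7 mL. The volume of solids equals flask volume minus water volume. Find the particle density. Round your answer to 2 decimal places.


Step 1: Volume of solids = flask volume - water volume with soil
Step 2: V_solids = 68.7 - 49.7 = 19.0 mL
Step 3: Particle density = mass / V_solids = 50.9 / 19.0 = 2.68 g/cm^3

2.68


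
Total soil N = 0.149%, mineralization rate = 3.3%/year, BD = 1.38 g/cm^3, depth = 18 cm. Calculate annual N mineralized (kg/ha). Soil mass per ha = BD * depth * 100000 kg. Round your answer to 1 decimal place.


Step 1: Soil mass per ha = BD * depth * 100000 = 1.38 * 18 * 100000 = 2484000 kg
Step 2: Total N pool = soil mass * N%/100 = 2484000 * 0.149/100 = 3701.16 kg/ha
Step 3: N mineralized = N pool * rate%/100 = 3701.16 * 3.3/100 = 122.1 kg/ha/yr

122.1


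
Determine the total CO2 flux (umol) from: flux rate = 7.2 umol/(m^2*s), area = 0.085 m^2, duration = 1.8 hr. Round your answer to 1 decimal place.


Step 1: Convert time to seconds: 1.8 hr * 3600 = 6480.0 s
Step 2: Total = flux * area * time_s
Step 3: Total = 7.2 * 0.085 * 6480.0
Step 4: Total = 3965.8 umol

3965.8


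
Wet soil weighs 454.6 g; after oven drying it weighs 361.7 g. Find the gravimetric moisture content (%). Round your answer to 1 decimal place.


Step 1: Water mass = wet - dry = 454.6 - 361.7 = 92.9 g
Step 2: w = 100 * water mass / dry mass
Step 3: w = 100 * 92.9 / 361.7 = 25.7%

25.7


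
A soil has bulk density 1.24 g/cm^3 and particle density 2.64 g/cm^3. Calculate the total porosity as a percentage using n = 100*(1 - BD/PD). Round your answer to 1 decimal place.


Step 1: Formula: n = 100 * (1 - BD / PD)
Step 2: n = 100 * (1 - 1.24 / 2.64)
Step 3: n = 100 * (1 - 0.4697)
Step 4: n = 53.0%

53.0


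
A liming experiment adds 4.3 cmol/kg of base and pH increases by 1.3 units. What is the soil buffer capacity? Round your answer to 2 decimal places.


Step 1: BC = change in base / change in pH
Step 2: BC = 4.3 / 1.3
Step 3: BC = 3.31 cmol/(kg*pH unit)

3.31


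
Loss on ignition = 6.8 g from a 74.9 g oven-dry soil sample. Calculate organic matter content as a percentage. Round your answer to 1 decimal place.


Step 1: OM% = 100 * LOI / sample mass
Step 2: OM = 100 * 6.8 / 74.9
Step 3: OM = 9.1%

9.1


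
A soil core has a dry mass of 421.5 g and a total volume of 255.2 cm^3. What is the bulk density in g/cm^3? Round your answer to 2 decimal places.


Step 1: Identify the formula: BD = dry mass / volume
Step 2: Substitute values: BD = 421.5 / 255.2
Step 3: BD = 1.65 g/cm^3

1.65


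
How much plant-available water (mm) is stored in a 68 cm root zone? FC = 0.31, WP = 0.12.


Step 1: Available water = (FC - WP) * depth * 10
Step 2: AW = (0.31 - 0.12) * 68 * 10
Step 3: AW = 0.19 * 68 * 10
Step 4: AW = 129.2 mm

129.2


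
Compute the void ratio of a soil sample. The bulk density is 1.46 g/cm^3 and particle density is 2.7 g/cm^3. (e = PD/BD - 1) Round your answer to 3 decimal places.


Step 1: e = PD / BD - 1
Step 2: e = 2.7 / 1.46 - 1
Step 3: e = 1.84932 - 1
Step 4: e = 0.849

0.849


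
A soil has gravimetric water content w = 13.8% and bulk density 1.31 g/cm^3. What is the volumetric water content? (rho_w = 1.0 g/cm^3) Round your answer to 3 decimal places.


Step 1: theta = (w / 100) * BD / rho_w
Step 2: theta = (13.8 / 100) * 1.31 / 1.0
Step 3: theta = 0.138 * 1.31
Step 4: theta = 0.181

0.181


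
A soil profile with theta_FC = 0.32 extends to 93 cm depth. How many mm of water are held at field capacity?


Step 1: Water (mm) = theta_FC * depth (cm) * 10
Step 2: Water = 0.32 * 93 * 10
Step 3: Water = 297.6 mm

297.6


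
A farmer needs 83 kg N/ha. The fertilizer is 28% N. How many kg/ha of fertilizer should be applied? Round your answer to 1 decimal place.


Step 1: Fertilizer rate = target N / (N content / 100)
Step 2: Rate = 83 / (28 / 100)
Step 3: Rate = 83 / 0.28
Step 4: Rate = 296.4 kg/ha

296.4


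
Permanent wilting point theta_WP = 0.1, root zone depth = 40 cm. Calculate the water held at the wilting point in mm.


Step 1: Water (mm) = theta_WP * depth * 10
Step 2: Water = 0.1 * 40 * 10
Step 3: Water = 40.0 mm

40.0


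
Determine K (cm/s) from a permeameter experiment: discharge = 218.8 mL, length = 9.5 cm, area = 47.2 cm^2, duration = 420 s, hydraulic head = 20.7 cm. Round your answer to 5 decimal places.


Step 1: K = Q * L / (A * t * h)
Step 2: Numerator = 218.8 * 9.5 = 2078.6
Step 3: Denominator = 47.2 * 420 * 20.7 = 410356.8
Step 4: K = 2078.6 / 410356.8 = 0.00507 cm/s

0.00507


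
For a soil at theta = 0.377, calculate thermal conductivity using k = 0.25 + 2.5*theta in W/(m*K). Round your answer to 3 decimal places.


Step 1: k = 0.25 + 2.5 * theta
Step 2: k = 0.25 + 2.5 * 0.377
Step 3: k = 0.25 + 0.943
Step 4: k = 1.193 W/(m*K)

1.193


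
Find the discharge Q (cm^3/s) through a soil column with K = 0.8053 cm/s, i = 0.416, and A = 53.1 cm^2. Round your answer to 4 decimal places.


Step 1: Apply Darcy's law: Q = K * i * A
Step 2: Q = 0.8053 * 0.416 * 53.1
Step 3: Q = 17.7888 cm^3/s

17.7888


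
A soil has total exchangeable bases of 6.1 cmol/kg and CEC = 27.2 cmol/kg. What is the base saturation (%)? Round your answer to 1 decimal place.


Step 1: BS = 100 * (sum of bases) / CEC
Step 2: BS = 100 * 6.1 / 27.2
Step 3: BS = 22.4%

22.4


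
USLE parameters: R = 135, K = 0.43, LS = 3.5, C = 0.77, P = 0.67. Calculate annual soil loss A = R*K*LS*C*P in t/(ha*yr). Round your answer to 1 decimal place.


Step 1: A = R * K * LS * C * P
Step 2: R * K = 135 * 0.43 = 58.05
Step 3: (R*K) * LS = 58.05 * 3.5 = 203.175
Step 4: * C * P = 203.175 * 0.77 * 0.67 = 104.8
Step 5: A = 104.8 t/(ha*yr)

104.8


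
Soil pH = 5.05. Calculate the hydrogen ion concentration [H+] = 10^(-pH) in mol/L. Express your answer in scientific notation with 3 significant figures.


Step 1: [H+] = 10^(-pH)
Step 2: [H+] = 10^(-5.05)
Step 3: [H+] = 8.91e-06 mol/L

8.91e-06


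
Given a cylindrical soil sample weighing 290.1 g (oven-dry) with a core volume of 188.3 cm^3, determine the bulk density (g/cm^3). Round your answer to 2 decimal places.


Step 1: Identify the formula: BD = dry mass / volume
Step 2: Substitute values: BD = 290.1 / 188.3
Step 3: BD = 1.54 g/cm^3

1.54


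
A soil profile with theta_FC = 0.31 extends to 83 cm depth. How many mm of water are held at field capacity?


Step 1: Water (mm) = theta_FC * depth (cm) * 10
Step 2: Water = 0.31 * 83 * 10
Step 3: Water = 257.3 mm

257.3


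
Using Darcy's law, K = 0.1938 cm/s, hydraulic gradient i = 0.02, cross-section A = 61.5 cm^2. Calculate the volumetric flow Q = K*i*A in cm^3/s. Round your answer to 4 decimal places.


Step 1: Apply Darcy's law: Q = K * i * A
Step 2: Q = 0.1938 * 0.02 * 61.5
Step 3: Q = 0.2384 cm^3/s

0.2384


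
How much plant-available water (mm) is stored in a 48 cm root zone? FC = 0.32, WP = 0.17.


Step 1: Available water = (FC - WP) * depth * 10
Step 2: AW = (0.32 - 0.17) * 48 * 10
Step 3: AW = 0.15 * 48 * 10
Step 4: AW = 72.0 mm

72.0


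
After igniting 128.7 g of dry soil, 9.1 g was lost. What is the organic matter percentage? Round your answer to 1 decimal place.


Step 1: OM% = 100 * LOI / sample mass
Step 2: OM = 100 * 9.1 / 128.7
Step 3: OM = 7.1%

7.1


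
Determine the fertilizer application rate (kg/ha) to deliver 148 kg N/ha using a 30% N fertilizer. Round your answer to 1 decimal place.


Step 1: Fertilizer rate = target N / (N content / 100)
Step 2: Rate = 148 / (30 / 100)
Step 3: Rate = 148 / 0.3
Step 4: Rate = 493.3 kg/ha

493.3


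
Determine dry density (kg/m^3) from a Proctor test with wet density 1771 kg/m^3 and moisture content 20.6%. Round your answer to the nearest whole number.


Step 1: Dry density = wet density / (1 + w/100)
Step 2: Dry density = 1771 / (1 + 20.6/100)
Step 3: Dry density = 1771 / 1.206
Step 4: Dry density = 1468 kg/m^3

1468


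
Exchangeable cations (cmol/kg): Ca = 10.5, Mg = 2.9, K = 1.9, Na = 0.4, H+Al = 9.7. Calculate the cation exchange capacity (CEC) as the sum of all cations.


Step 1: CEC = Ca + Mg + K + Na + (H+Al)
Step 2: CEC = 10.5 + 2.9 + 1.9 + 0.4 + 9.7
Step 3: CEC = 25.4 cmol/kg

25.4


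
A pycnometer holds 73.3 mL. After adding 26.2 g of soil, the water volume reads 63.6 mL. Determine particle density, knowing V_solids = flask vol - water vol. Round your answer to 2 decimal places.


Step 1: Volume of solids = flask volume - water volume with soil
Step 2: V_solids = 73.3 - 63.6 = 9.7 mL
Step 3: Particle density = mass / V_solids = 26.2 / 9.7 = 2.7 g/cm^3

2.7


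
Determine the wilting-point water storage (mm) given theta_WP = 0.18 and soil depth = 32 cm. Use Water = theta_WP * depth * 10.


Step 1: Water (mm) = theta_WP * depth * 10
Step 2: Water = 0.18 * 32 * 10
Step 3: Water = 57.6 mm

57.6


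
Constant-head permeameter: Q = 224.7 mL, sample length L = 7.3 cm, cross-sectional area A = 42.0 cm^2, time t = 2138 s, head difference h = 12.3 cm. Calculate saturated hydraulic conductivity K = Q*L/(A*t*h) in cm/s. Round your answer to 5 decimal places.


Step 1: K = Q * L / (A * t * h)
Step 2: Numerator = 224.7 * 7.3 = 1640.31
Step 3: Denominator = 42.0 * 2138 * 12.3 = 1104490.8
Step 4: K = 1640.31 / 1104490.8 = 0.00149 cm/s

0.00149


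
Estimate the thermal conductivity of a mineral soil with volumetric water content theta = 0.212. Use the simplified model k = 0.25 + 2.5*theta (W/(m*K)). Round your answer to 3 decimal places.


Step 1: k = 0.25 + 2.5 * theta
Step 2: k = 0.25 + 2.5 * 0.212
Step 3: k = 0.25 + 0.53
Step 4: k = 0.78 W/(m*K)

0.78


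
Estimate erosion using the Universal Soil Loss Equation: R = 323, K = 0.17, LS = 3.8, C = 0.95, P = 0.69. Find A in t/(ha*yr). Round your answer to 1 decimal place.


Step 1: A = R * K * LS * C * P
Step 2: R * K = 323 * 0.17 = 54.91
Step 3: (R*K) * LS = 54.91 * 3.8 = 208.658
Step 4: * C * P = 208.658 * 0.95 * 0.69 = 136.8
Step 5: A = 136.8 t/(ha*yr)

136.8


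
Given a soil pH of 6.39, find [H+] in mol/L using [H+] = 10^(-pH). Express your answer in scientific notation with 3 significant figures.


Step 1: [H+] = 10^(-pH)
Step 2: [H+] = 10^(-6.39)
Step 3: [H+] = 4.07e-07 mol/L

4.07e-07


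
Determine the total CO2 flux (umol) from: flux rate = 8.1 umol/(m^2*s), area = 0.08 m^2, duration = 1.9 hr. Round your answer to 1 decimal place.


Step 1: Convert time to seconds: 1.9 hr * 3600 = 6840.0 s
Step 2: Total = flux * area * time_s
Step 3: Total = 8.1 * 0.08 * 6840.0
Step 4: Total = 4432.3 umol

4432.3


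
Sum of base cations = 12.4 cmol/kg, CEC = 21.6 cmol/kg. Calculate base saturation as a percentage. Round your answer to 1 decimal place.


Step 1: BS = 100 * (sum of bases) / CEC
Step 2: BS = 100 * 12.4 / 21.6
Step 3: BS = 57.4%

57.4


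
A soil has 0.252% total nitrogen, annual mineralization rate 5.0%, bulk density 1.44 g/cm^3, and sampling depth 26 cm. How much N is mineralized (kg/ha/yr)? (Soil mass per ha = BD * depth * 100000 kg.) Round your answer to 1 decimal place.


Step 1: Soil mass per ha = BD * depth * 100000 = 1.44 * 26 * 100000 = 3744000 kg
Step 2: Total N pool = soil mass * N%/100 = 3744000 * 0.252/100 = 9434.88 kg/ha
Step 3: N mineralized = N pool * rate%/100 = 9434.88 * 5.0/100 = 471.7 kg/ha/yr

471.7


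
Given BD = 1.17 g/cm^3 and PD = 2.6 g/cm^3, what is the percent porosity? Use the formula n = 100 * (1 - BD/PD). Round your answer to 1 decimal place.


Step 1: Formula: n = 100 * (1 - BD / PD)
Step 2: n = 100 * (1 - 1.17 / 2.6)
Step 3: n = 100 * (1 - 0.45)
Step 4: n = 55.0%

55.0


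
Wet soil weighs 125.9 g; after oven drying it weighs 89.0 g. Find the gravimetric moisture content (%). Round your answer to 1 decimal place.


Step 1: Water mass = wet - dry = 125.9 - 89.0 = 36.9 g
Step 2: w = 100 * water mass / dry mass
Step 3: w = 100 * 36.9 / 89.0 = 41.5%

41.5


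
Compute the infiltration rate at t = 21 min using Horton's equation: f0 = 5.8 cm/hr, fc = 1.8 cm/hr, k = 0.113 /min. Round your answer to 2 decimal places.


Step 1: f = fc + (f0 - fc) * exp(-k * t)
Step 2: exp(-0.113 * 21) = 0.093201
Step 3: f = 1.8 + (5.8 - 1.8) * 0.093201
Step 4: f = 1.8 + 4.0 * 0.093201
Step 5: f = 2.17 cm/hr

2.17


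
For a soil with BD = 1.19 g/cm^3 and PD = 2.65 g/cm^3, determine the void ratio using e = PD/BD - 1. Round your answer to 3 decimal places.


Step 1: e = PD / BD - 1
Step 2: e = 2.65 / 1.19 - 1
Step 3: e = 2.22689 - 1
Step 4: e = 1.227

1.227


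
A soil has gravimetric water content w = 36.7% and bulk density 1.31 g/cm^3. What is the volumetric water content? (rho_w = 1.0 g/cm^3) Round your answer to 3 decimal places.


Step 1: theta = (w / 100) * BD / rho_w
Step 2: theta = (36.7 / 100) * 1.31 / 1.0
Step 3: theta = 0.367 * 1.31
Step 4: theta = 0.481

0.481


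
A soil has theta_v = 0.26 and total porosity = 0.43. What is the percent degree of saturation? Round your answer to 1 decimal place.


Step 1: S = 100 * theta_v / n
Step 2: S = 100 * 0.26 / 0.43
Step 3: S = 60.5%

60.5


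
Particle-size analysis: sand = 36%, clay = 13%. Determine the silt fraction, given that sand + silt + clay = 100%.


Step 1: sand + silt + clay = 100%
Step 2: silt = 100 - sand - clay
Step 3: silt = 100 - 36 - 13
Step 4: silt = 51%

51


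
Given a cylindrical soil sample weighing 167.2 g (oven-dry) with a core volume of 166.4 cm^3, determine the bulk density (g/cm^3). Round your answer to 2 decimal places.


Step 1: Identify the formula: BD = dry mass / volume
Step 2: Substitute values: BD = 167.2 / 166.4
Step 3: BD = 1.0 g/cm^3

1.0


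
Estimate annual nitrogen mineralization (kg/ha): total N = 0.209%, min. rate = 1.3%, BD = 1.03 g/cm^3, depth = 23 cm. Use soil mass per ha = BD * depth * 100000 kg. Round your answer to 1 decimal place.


Step 1: Soil mass per ha = BD * depth * 100000 = 1.03 * 23 * 100000 = 2369000 kg
Step 2: Total N pool = soil mass * N%/100 = 2369000 * 0.209/100 = 4951.21 kg/ha
Step 3: N mineralized = N pool * rate%/100 = 4951.21 * 1.3/100 = 64.4 kg/ha/yr

64.4


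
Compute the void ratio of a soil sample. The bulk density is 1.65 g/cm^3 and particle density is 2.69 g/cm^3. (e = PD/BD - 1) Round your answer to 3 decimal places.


Step 1: e = PD / BD - 1
Step 2: e = 2.69 / 1.65 - 1
Step 3: e = 1.6303 - 1
Step 4: e = 0.63

0.63


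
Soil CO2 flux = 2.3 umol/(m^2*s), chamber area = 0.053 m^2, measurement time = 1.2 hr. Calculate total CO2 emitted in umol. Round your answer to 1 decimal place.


Step 1: Convert time to seconds: 1.2 hr * 3600 = 4320.0 s
Step 2: Total = flux * area * time_s
Step 3: Total = 2.3 * 0.053 * 4320.0
Step 4: Total = 526.6 umol

526.6


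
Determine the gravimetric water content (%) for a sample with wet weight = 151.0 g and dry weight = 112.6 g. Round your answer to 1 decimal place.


Step 1: Water mass = wet - dry = 151.0 - 112.6 = 38.4 g
Step 2: w = 100 * water mass / dry mass
Step 3: w = 100 * 38.4 / 112.6 = 34.1%

34.1


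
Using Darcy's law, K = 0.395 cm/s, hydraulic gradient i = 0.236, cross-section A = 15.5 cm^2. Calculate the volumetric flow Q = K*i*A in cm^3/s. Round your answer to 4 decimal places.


Step 1: Apply Darcy's law: Q = K * i * A
Step 2: Q = 0.395 * 0.236 * 15.5
Step 3: Q = 1.4449 cm^3/s

1.4449


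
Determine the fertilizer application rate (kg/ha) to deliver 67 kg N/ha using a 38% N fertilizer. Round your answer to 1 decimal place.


Step 1: Fertilizer rate = target N / (N content / 100)
Step 2: Rate = 67 / (38 / 100)
Step 3: Rate = 67 / 0.38
Step 4: Rate = 176.3 kg/ha

176.3


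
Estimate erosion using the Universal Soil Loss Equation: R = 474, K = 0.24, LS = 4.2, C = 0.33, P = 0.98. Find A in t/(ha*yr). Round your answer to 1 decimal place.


Step 1: A = R * K * LS * C * P
Step 2: R * K = 474 * 0.24 = 113.76
Step 3: (R*K) * LS = 113.76 * 4.2 = 477.792
Step 4: * C * P = 477.792 * 0.33 * 0.98 = 154.5
Step 5: A = 154.5 t/(ha*yr)

154.5


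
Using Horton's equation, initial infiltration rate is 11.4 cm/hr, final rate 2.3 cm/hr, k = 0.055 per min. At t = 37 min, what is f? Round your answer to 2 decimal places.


Step 1: f = fc + (f0 - fc) * exp(-k * t)
Step 2: exp(-0.055 * 37) = 0.13068
Step 3: f = 2.3 + (11.4 - 2.3) * 0.13068
Step 4: f = 2.3 + 9.1 * 0.13068
Step 5: f = 3.49 cm/hr

3.49


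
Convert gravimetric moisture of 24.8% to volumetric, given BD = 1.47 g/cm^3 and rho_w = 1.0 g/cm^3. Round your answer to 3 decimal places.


Step 1: theta = (w / 100) * BD / rho_w
Step 2: theta = (24.8 / 100) * 1.47 / 1.0
Step 3: theta = 0.248 * 1.47
Step 4: theta = 0.365

0.365


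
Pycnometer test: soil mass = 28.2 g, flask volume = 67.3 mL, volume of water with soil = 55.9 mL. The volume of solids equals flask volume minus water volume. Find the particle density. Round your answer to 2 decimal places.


Step 1: Volume of solids = flask volume - water volume with soil
Step 2: V_solids = 67.3 - 55.9 = 11.4 mL
Step 3: Particle density = mass / V_solids = 28.2 / 11.4 = 2.47 g/cm^3

2.47


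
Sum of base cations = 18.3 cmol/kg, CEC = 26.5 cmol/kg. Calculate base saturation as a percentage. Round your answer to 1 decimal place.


Step 1: BS = 100 * (sum of bases) / CEC
Step 2: BS = 100 * 18.3 / 26.5
Step 3: BS = 69.1%

69.1


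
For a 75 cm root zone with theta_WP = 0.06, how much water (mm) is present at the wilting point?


Step 1: Water (mm) = theta_WP * depth * 10
Step 2: Water = 0.06 * 75 * 10
Step 3: Water = 45.0 mm

45.0


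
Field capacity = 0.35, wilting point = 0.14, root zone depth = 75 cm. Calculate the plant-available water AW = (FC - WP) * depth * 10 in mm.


Step 1: Available water = (FC - WP) * depth * 10
Step 2: AW = (0.35 - 0.14) * 75 * 10
Step 3: AW = 0.21 * 75 * 10
Step 4: AW = 157.5 mm

157.5


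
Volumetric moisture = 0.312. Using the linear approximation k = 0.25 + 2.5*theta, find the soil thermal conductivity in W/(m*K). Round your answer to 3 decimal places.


Step 1: k = 0.25 + 2.5 * theta
Step 2: k = 0.25 + 2.5 * 0.312
Step 3: k = 0.25 + 0.78
Step 4: k = 1.03 W/(m*K)

1.03


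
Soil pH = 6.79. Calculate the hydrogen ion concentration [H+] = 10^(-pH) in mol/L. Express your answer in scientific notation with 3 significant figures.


Step 1: [H+] = 10^(-pH)
Step 2: [H+] = 10^(-6.79)
Step 3: [H+] = 1.62e-07 mol/L

1.62e-07


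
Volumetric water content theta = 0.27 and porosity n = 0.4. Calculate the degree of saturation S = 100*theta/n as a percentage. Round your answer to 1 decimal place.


Step 1: S = 100 * theta_v / n
Step 2: S = 100 * 0.27 / 0.4
Step 3: S = 67.5%

67.5


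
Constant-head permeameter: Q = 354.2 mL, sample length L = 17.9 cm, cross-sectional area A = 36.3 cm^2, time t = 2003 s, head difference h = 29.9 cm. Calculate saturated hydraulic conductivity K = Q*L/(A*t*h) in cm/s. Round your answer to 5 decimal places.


Step 1: K = Q * L / (A * t * h)
Step 2: Numerator = 354.2 * 17.9 = 6340.18
Step 3: Denominator = 36.3 * 2003 * 29.9 = 2173996.11
Step 4: K = 6340.18 / 2173996.11 = 0.00292 cm/s

0.00292


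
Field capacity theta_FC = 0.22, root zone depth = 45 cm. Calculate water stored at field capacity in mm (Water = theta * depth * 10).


Step 1: Water (mm) = theta_FC * depth (cm) * 10
Step 2: Water = 0.22 * 45 * 10
Step 3: Water = 99.0 mm

99.0


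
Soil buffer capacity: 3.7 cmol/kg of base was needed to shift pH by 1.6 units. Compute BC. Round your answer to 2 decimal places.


Step 1: BC = change in base / change in pH
Step 2: BC = 3.7 / 1.6
Step 3: BC = 2.31 cmol/(kg*pH unit)

2.31


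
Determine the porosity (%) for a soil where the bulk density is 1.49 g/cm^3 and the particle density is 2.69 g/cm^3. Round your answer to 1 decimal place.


Step 1: Formula: n = 100 * (1 - BD / PD)
Step 2: n = 100 * (1 - 1.49 / 2.69)
Step 3: n = 100 * (1 - 0.5539)
Step 4: n = 44.6%

44.6


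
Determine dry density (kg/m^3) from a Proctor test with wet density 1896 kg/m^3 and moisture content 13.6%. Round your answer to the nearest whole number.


Step 1: Dry density = wet density / (1 + w/100)
Step 2: Dry density = 1896 / (1 + 13.6/100)
Step 3: Dry density = 1896 / 1.136
Step 4: Dry density = 1669 kg/m^3

1669


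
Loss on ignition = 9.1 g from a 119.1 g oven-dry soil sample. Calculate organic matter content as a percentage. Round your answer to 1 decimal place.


Step 1: OM% = 100 * LOI / sample mass
Step 2: OM = 100 * 9.1 / 119.1
Step 3: OM = 7.6%

7.6


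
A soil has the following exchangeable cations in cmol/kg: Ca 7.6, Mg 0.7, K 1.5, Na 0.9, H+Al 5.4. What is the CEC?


Step 1: CEC = Ca + Mg + K + Na + (H+Al)
Step 2: CEC = 7.6 + 0.7 + 1.5 + 0.9 + 5.4
Step 3: CEC = 16.1 cmol/kg

16.1


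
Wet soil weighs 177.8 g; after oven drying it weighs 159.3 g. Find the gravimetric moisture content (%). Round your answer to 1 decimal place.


Step 1: Water mass = wet - dry = 177.8 - 159.3 = 18.5 g
Step 2: w = 100 * water mass / dry mass
Step 3: w = 100 * 18.5 / 159.3 = 11.6%

11.6


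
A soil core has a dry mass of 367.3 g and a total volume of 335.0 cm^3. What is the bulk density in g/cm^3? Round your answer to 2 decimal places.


Step 1: Identify the formula: BD = dry mass / volume
Step 2: Substitute values: BD = 367.3 / 335.0
Step 3: BD = 1.1 g/cm^3

1.1


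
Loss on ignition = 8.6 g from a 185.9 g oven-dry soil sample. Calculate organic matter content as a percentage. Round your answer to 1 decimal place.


Step 1: OM% = 100 * LOI / sample mass
Step 2: OM = 100 * 8.6 / 185.9
Step 3: OM = 4.6%

4.6


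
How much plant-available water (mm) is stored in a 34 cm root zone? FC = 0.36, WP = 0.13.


Step 1: Available water = (FC - WP) * depth * 10
Step 2: AW = (0.36 - 0.13) * 34 * 10
Step 3: AW = 0.23 * 34 * 10
Step 4: AW = 78.2 mm

78.2


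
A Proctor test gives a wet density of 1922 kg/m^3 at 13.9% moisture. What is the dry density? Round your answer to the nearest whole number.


Step 1: Dry density = wet density / (1 + w/100)
Step 2: Dry density = 1922 / (1 + 13.9/100)
Step 3: Dry density = 1922 / 1.139
Step 4: Dry density = 1687 kg/m^3

1687


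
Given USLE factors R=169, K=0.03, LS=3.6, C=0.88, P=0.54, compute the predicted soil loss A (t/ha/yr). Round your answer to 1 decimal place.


Step 1: A = R * K * LS * C * P
Step 2: R * K = 169 * 0.03 = 5.07
Step 3: (R*K) * LS = 5.07 * 3.6 = 18.252
Step 4: * C * P = 18.252 * 0.88 * 0.54 = 8.7
Step 5: A = 8.7 t/(ha*yr)

8.7


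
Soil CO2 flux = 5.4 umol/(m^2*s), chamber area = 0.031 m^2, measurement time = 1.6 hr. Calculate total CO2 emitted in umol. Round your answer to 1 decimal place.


Step 1: Convert time to seconds: 1.6 hr * 3600 = 5760.0 s
Step 2: Total = flux * area * time_s
Step 3: Total = 5.4 * 0.031 * 5760.0
Step 4: Total = 964.2 umol

964.2


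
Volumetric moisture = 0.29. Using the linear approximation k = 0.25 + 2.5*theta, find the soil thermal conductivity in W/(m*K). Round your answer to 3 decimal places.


Step 1: k = 0.25 + 2.5 * theta
Step 2: k = 0.25 + 2.5 * 0.29
Step 3: k = 0.25 + 0.725
Step 4: k = 0.975 W/(m*K)

0.975


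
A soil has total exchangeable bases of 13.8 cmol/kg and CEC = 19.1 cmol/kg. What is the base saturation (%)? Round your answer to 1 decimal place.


Step 1: BS = 100 * (sum of bases) / CEC
Step 2: BS = 100 * 13.8 / 19.1
Step 3: BS = 72.3%

72.3


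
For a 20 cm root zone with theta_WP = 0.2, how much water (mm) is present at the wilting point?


Step 1: Water (mm) = theta_WP * depth * 10
Step 2: Water = 0.2 * 20 * 10
Step 3: Water = 40.0 mm

40.0


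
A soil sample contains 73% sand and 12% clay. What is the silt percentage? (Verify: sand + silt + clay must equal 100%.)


Step 1: sand + silt + clay = 100%
Step 2: silt = 100 - sand - clay
Step 3: silt = 100 - 73 - 12
Step 4: silt = 15%

15


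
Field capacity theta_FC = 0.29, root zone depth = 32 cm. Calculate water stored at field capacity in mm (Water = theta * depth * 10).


Step 1: Water (mm) = theta_FC * depth (cm) * 10
Step 2: Water = 0.29 * 32 * 10
Step 3: Water = 92.8 mm

92.8


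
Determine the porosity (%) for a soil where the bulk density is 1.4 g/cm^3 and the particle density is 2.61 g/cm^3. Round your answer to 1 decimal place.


Step 1: Formula: n = 100 * (1 - BD / PD)
Step 2: n = 100 * (1 - 1.4 / 2.61)
Step 3: n = 100 * (1 - 0.5364)
Step 4: n = 46.4%

46.4


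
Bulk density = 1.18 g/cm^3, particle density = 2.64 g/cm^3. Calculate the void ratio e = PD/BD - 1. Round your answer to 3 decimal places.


Step 1: e = PD / BD - 1
Step 2: e = 2.64 / 1.18 - 1
Step 3: e = 2.23729 - 1
Step 4: e = 1.237

1.237


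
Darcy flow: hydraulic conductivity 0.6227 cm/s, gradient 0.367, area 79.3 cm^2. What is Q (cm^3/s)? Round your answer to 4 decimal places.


Step 1: Apply Darcy's law: Q = K * i * A
Step 2: Q = 0.6227 * 0.367 * 79.3
Step 3: Q = 18.1225 cm^3/s

18.1225


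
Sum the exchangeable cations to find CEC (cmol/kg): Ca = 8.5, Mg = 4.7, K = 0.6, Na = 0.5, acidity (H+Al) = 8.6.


Step 1: CEC = Ca + Mg + K + Na + (H+Al)
Step 2: CEC = 8.5 + 4.7 + 0.6 + 0.5 + 8.6
Step 3: CEC = 22.9 cmol/kg

22.9


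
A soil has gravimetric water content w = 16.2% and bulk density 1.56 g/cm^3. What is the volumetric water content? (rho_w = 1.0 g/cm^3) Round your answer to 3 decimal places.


Step 1: theta = (w / 100) * BD / rho_w
Step 2: theta = (16.2 / 100) * 1.56 / 1.0
Step 3: theta = 0.162 * 1.56
Step 4: theta = 0.253

0.253


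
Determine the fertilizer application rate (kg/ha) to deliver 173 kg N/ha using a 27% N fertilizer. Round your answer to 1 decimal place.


Step 1: Fertilizer rate = target N / (N content / 100)
Step 2: Rate = 173 / (27 / 100)
Step 3: Rate = 173 / 0.27
Step 4: Rate = 640.7 kg/ha

640.7


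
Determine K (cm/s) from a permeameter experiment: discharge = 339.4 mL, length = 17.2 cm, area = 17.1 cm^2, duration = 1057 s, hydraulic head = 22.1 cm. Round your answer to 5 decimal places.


Step 1: K = Q * L / (A * t * h)
Step 2: Numerator = 339.4 * 17.2 = 5837.68
Step 3: Denominator = 17.1 * 1057 * 22.1 = 399450.87
Step 4: K = 5837.68 / 399450.87 = 0.01461 cm/s

0.01461


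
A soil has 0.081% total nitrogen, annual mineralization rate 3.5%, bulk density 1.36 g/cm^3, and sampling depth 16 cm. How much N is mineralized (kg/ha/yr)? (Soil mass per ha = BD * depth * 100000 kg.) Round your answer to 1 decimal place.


Step 1: Soil mass per ha = BD * depth * 100000 = 1.36 * 16 * 100000 = 2176000 kg
Step 2: Total N pool = soil mass * N%/100 = 2176000 * 0.081/100 = 1762.56 kg/ha
Step 3: N mineralized = N pool * rate%/100 = 1762.56 * 3.5/100 = 61.7 kg/ha/yr

61.7


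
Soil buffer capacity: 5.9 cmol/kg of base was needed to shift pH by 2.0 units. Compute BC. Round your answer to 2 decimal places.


Step 1: BC = change in base / change in pH
Step 2: BC = 5.9 / 2.0
Step 3: BC = 2.95 cmol/(kg*pH unit)

2.95


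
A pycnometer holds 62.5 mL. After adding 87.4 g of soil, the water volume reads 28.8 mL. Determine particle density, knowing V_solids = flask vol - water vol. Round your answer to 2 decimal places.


Step 1: Volume of solids = flask volume - water volume with soil
Step 2: V_solids = 62.5 - 28.8 = 33.7 mL
Step 3: Particle density = mass / V_solids = 87.4 / 33.7 = 2.59 g/cm^3

2.59


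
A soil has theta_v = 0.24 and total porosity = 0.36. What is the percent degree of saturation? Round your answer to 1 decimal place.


Step 1: S = 100 * theta_v / n
Step 2: S = 100 * 0.24 / 0.36
Step 3: S = 66.7%

66.7


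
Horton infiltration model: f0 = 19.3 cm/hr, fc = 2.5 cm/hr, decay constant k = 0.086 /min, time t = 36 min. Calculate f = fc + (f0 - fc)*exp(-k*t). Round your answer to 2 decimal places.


Step 1: f = fc + (f0 - fc) * exp(-k * t)
Step 2: exp(-0.086 * 36) = 0.04523
Step 3: f = 2.5 + (19.3 - 2.5) * 0.04523
Step 4: f = 2.5 + 16.8 * 0.04523
Step 5: f = 3.26 cm/hr

3.26


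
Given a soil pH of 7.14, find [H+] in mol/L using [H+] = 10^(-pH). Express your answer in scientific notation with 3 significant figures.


Step 1: [H+] = 10^(-pH)
Step 2: [H+] = 10^(-7.14)
Step 3: [H+] = 7.24e-08 mol/L

7.24e-08


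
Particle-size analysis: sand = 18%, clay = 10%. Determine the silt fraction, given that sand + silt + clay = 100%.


Step 1: sand + silt + clay = 100%
Step 2: silt = 100 - sand - clay
Step 3: silt = 100 - 18 - 10
Step 4: silt = 72%

72


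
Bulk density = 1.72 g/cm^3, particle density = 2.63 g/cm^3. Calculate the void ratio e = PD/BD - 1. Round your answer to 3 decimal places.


Step 1: e = PD / BD - 1
Step 2: e = 2.63 / 1.72 - 1
Step 3: e = 1.52907 - 1
Step 4: e = 0.529

0.529


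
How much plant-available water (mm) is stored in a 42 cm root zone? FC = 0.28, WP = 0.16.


Step 1: Available water = (FC - WP) * depth * 10
Step 2: AW = (0.28 - 0.16) * 42 * 10
Step 3: AW = 0.12 * 42 * 10
Step 4: AW = 50.4 mm

50.4


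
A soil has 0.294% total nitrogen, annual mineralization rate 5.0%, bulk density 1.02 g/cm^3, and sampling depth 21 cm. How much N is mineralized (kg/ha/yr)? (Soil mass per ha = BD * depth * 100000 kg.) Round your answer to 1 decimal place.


Step 1: Soil mass per ha = BD * depth * 100000 = 1.02 * 21 * 100000 = 2142000 kg
Step 2: Total N pool = soil mass * N%/100 = 2142000 * 0.294/100 = 6297.48 kg/ha
Step 3: N mineralized = N pool * rate%/100 = 6297.48 * 5.0/100 = 314.9 kg/ha/yr

314.9


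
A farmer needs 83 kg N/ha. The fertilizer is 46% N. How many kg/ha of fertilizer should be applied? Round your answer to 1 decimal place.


Step 1: Fertilizer rate = target N / (N content / 100)
Step 2: Rate = 83 / (46 / 100)
Step 3: Rate = 83 / 0.46
Step 4: Rate = 180.4 kg/ha

180.4


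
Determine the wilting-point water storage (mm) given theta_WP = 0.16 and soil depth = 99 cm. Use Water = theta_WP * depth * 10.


Step 1: Water (mm) = theta_WP * depth * 10
Step 2: Water = 0.16 * 99 * 10
Step 3: Water = 158.4 mm

158.4


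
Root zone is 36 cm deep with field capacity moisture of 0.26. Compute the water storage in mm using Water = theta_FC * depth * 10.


Step 1: Water (mm) = theta_FC * depth (cm) * 10
Step 2: Water = 0.26 * 36 * 10
Step 3: Water = 93.6 mm

93.6


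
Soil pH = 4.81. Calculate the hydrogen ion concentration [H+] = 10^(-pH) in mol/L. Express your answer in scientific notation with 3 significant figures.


Step 1: [H+] = 10^(-pH)
Step 2: [H+] = 10^(-4.81)
Step 3: [H+] = 1.55e-05 mol/L

1.55e-05


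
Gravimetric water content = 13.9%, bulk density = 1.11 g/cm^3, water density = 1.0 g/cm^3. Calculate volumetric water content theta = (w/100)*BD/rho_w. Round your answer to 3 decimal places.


Step 1: theta = (w / 100) * BD / rho_w
Step 2: theta = (13.9 / 100) * 1.11 / 1.0
Step 3: theta = 0.139 * 1.11
Step 4: theta = 0.154

0.154


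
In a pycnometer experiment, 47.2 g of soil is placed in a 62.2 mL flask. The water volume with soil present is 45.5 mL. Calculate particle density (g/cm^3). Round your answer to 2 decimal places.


Step 1: Volume of solids = flask volume - water volume with soil
Step 2: V_solids = 62.2 - 45.5 = 16.7 mL
Step 3: Particle density = mass / V_solids = 47.2 / 16.7 = 2.83 g/cm^3

2.83
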